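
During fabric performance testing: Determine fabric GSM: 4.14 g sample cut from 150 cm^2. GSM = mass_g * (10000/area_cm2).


Formula: GSM = mass_g / area_m2
Step 1: Convert area: 150 cm^2 = 150 / 10000 = 0.015 m^2
Step 2: GSM = 4.14 g / 0.015 m^2 = 276.0 g/m^2

276.0 g/m^2


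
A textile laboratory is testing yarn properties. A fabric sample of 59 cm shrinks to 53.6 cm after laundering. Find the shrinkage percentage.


Formula: Shrinkage% = ((L_before - L_after) / L_before) * 100
Step 1: Shrinkage = 59 - 53.6 = 5.4 cm
Step 2: Shrinkage% = (5.4 / 59) * 100
Step 3: Shrinkage% = 0.091525 * 100 = 9.1525% ≈ 9.2%

9.2%


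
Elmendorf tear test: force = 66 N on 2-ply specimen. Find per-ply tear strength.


Formula: Per-ply strength = Total force / Number of plies
Per-ply = 66 N / 2
Per-ply = 33 N

33 N


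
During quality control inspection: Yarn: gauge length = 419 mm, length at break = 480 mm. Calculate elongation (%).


Formula: Elongation (%) = ((L_break - L0) / L0) * 100
Step 1: Extension = 480 - 419 = 61 mm
Step 2: Elongation = (61 / 419) * 100
Step 3: Elongation = 0.145585 * 100 = 14.5585% ≈ 14.6%

14.6%


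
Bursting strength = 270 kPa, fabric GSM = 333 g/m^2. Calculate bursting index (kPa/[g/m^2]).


Formula: Bursting Index = Bursting Strength / Fabric GSM
BI = 270 kPa / 333 g/m^2
BI = 0.811 kPa/(g/m^2)

0.811 kPa/(g/m^2)


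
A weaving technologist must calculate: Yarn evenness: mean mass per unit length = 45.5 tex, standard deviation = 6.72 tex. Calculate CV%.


Formula: CV% = (standard deviation / mean) * 100
Step 1: Ratio = 6.72 / 45.5 = 0.147692
Step 2: CV% = 0.147692 * 100 = 14.7692% ≈ 14.8%

14.8%


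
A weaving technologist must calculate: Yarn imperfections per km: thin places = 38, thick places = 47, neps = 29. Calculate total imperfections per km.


Formula: Total = thin places + thick places + neps
Total = 38 + 47 + 29
Total = 114 imperfections/km

114 imperfections/km


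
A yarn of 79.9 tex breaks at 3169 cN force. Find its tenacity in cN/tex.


Formula: Tenacity = Breaking force / Linear density
Tenacity = 3169 cN / 79.9 tex
Tenacity = 39.66 cN/tex

39.66 cN/tex


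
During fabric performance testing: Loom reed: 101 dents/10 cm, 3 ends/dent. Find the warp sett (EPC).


Formula: EPC = (dents per 10 cm * ends per dent) / 10
Step 1: Total ends per 10 cm = 101 * 3 = 303
Step 2: EPC = 303 / 10 = 30.3 ends/cm

30.3 ends/cm


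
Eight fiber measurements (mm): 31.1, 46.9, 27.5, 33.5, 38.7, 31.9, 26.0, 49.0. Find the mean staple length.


Formula: Mean = sum of lengths / count
Sum = 31.1 + 46.9 + 27.5 + 33.5 + 38.7 + 31.9 + 26.0 + 49.0
Sum = 284.6 mm
Mean = 284.6 / 8 = 35.58 mm

35.58 mm


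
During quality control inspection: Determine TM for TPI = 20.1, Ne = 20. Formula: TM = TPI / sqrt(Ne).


Formula: TM = TPI / sqrt(Ne)
Step 1: sqrt(Ne) = sqrt(20) = 4.4721
Step 2: TM = 20.1 / 4.4721 = 4.49

4.49 TM


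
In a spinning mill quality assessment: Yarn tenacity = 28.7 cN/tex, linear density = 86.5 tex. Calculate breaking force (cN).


Formula: Breaking force = Tenacity * Linear density
F = 28.7 cN/tex * 86.5 tex
F = 2482.55 cN

2482.55 cN


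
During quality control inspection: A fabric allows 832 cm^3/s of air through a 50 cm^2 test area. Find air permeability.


Formula: Air Permeability = Airflow / Test Area
AP = 832 cm^3/s / 50 cm^2
AP = 16.6 cm^3/s/cm^2

16.6 cm^3/s/cm^2


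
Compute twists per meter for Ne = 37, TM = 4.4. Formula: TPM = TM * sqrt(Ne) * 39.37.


Formula: TPM = TM * sqrt(Ne) * 39.37
Step 1: sqrt(Ne) = sqrt(37) = 6.0828
Step 2: TM * sqrt(Ne) = 4.4 * 6.0828 = 26.7643
Step 3: TPM = 26.7643 * 39.37 = 1054 twists/m

1054 twists/m


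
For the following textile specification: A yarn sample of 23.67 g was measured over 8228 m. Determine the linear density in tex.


Formula: Tex = (mass_g / length_m) * 1000
Substituting: Tex = (23.67 / 8228) * 1000
Intermediate: 23.67 / 8228 = 0.00287676 g/m
Tex = 0.00287676 * 1000 = 2.88 tex

2.88 tex


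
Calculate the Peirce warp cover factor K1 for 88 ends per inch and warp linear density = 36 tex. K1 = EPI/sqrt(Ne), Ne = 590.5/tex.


Formula: K1 = EPI / sqrt(Ne), with Ne = 590.5 / tex_warp
Step 1: Ne = 590.5 / 36 = 16.403
Step 2: sqrt(Ne) = sqrt(16.403) = 4.0501
Step 3: K1 = 88 / 4.0501 = 21.7

21.7


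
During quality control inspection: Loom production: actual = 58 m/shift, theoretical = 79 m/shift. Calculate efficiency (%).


Formula: Efficiency% = (Actual output / Theoretical output) * 100
Efficiency% = (58 / 79) * 100
Efficiency% = 0.734177 * 100 = 73.4177% ≈ 73.4%

73.4%


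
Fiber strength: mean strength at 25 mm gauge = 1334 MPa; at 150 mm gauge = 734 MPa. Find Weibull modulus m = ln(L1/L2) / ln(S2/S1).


Formula: m = ln(L1/L2) / ln(S2/S1)
Step 1: ln(L1/L2) = ln(25/150) = -1.79176
Step 2: S2/S1 = 734/1334 = 0.55022
Step 3: ln(S2/S1) = ln(0.55022) = -0.59744
Step 4: m = -1.79176 / -0.59744 = 3.00

3.00 (Weibull m)


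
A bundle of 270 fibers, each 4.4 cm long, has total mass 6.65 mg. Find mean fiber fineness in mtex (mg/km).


Formula: fineness (mtex) = mass (mg) / total length (km) = (mass_mg / total_length_m) * 1000
Step 1: Convert fiber length: 4.4 cm = 0.044 m
Step 2: Total fiber length = 270 * 0.044 = 11.88 m
Step 3: Linear density = 6.65 mg / 11.88 m = 0.5598 mg/m
Step 4: fineness = 0.5598 * 1000 = 559.8 mtex

559.8 mtex


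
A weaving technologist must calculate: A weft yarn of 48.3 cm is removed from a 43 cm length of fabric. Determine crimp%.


Formula: Crimp% = ((L_yarn - L_fabric) / L_fabric) * 100
Step 1: Extension = 48.3 - 43 = 5.3 cm
Step 2: Crimp% = (5.3 / 43) * 100
Step 3: Crimp% = 0.123256 * 100 = 12.3256% ≈ 12.3%

12.3%


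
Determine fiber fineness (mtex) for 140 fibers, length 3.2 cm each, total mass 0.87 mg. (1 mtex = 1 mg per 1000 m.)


Formula: fineness (mtex) = mass (mg) / total length (km) = (mass_mg / total_length_m) * 1000
Step 1: Convert fiber length: 3.2 cm = 0.032 m
Step 2: Total fiber length = 140 * 0.032 = 4.48 m
Step 3: Linear density = 0.87 mg / 4.48 m = 0.1942 mg/m
Step 4: fineness = 0.1942 * 1000 = 194.2 mtex

194.2 mtex


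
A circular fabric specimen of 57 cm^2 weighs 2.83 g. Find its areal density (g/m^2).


Formula: GSM = mass_g / area_m2
Step 1: Convert area: 57 cm^2 = 57 / 10000 = 0.0057 m^2
Step 2: GSM = 2.83 g / 0.0057 m^2 = 496.5 g/m^2

496.5 g/m^2


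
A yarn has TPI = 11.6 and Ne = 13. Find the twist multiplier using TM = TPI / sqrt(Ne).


Formula: TM = TPI / sqrt(Ne)
Step 1: sqrt(Ne) = sqrt(13) = 3.6056
Step 2: TM = 11.6 / 3.6056 = 3.22

3.22 TM


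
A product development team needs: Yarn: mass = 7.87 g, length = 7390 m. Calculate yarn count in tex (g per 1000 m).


Formula: Tex = (mass_g / length_m) * 1000
Substituting: Tex = (7.87 / 7390) * 1000
Intermediate: 7.87 / 7390 = 0.00106495 g/m
Tex = 0.00106495 * 1000 = 1.06 tex

1.06 tex


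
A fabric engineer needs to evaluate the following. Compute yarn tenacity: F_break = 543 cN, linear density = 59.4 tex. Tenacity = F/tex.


Formula: Tenacity = Breaking force / Linear density
Tenacity = 543 cN / 59.4 tex
Tenacity = 9.14 cN/tex

9.14 cN/tex


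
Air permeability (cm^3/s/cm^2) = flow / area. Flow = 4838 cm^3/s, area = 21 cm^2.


Formula: Air Permeability = Airflow / Test Area
AP = 4838 cm^3/s / 21 cm^2
AP = 230.4 cm^3/s/cm^2

230.4 cm^3/s/cm^2


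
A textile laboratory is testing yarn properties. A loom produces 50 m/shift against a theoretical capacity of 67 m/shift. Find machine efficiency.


Formula: Efficiency% = (Actual output / Theoretical output) * 100
Efficiency% = (50 / 67) * 100
Efficiency% = 0.746269 * 100 = 74.6269% ≈ 74.6%

74.6%


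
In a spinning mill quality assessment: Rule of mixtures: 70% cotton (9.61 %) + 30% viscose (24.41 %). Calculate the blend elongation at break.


Formula: Blend property = (fraction_A * property_A) + (fraction_B * property_B)
Step 1: Contribution A = 70/100 * 9.61 % = 6.727 %
Step 2: Contribution B = 30/100 * 24.41 % = 7.323 %
Step 3: Blend elongation at break = 6.727 + 7.323 = 14.05 %

14.05 %


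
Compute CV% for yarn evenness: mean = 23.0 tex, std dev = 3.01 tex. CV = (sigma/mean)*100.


Formula: CV% = (standard deviation / mean) * 100
Step 1: Ratio = 3.01 / 23.0 = 0.13087
Step 2: CV% = 0.13087 * 100 = 13.087% ≈ 13.1%

13.1%


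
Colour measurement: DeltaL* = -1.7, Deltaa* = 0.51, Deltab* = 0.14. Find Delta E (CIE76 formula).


Formula: Delta E = sqrt(dL*^2 + da*^2 + db*^2)
Step 1: dL*^2 = (-1.7)^2 = 2.89
Step 2: da*^2 = 0.51^2 = 0.2601
Step 3: db*^2 = 0.14^2 = 0.0196
Step 4: Sum = 2.89 + 0.2601 + 0.0196 = 3.1697
Step 5: Delta E = sqrt(3.1697) = 1.78

1.78 Delta E


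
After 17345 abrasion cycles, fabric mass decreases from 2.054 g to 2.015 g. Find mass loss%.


Formula: Mass loss% = ((m_before - m_after) / m_before) * 100
Step 1: Mass loss = 2.054 - 2.015 = 0.039 g
Step 2: Ratio = 0.039 / 2.054 = 0.0189873
Step 3: Mass loss% = 0.0189873 * 100 = 1.89873% ≈ 1.90%

1.90%


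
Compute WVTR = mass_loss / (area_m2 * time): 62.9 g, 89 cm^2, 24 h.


Formula: WVTR = mass_loss / (area * time)
Step 1: Convert area: 89 cm^2 = 0.0089 m^2
Step 2: WVTR = 62.9 g / (0.0089 m^2 * 24 h)
Step 3: WVTR = 62.9 / 0.2136 = 294.5 g/m^2/h

294.5 g/m^2/h


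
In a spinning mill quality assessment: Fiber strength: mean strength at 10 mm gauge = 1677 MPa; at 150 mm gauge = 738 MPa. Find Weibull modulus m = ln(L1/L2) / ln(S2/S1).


Formula: m = ln(L1/L2) / ln(S2/S1)
Step 1: ln(L1/L2) = ln(10/150) = -2.70805
Step 2: S2/S1 = 738/1677 = 0.44007
Step 3: ln(S2/S1) = ln(0.44007) = -0.82082
Step 4: m = -2.70805 / -0.82082 = 3.30

3.30 (Weibull m)


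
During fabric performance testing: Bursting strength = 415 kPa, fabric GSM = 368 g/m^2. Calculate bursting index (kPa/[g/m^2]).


Formula: Bursting Index = Bursting Strength / Fabric GSM
BI = 415 kPa / 368 g/m^2
BI = 1.128 kPa/(g/m^2)

1.128 kPa/(g/m^2)


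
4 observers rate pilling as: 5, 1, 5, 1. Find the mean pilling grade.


Formula: Mean = sum / count
Sum = 5 + 1 + 5 + 1 = 12
Mean = 12 / 4 = 3.0

3.0


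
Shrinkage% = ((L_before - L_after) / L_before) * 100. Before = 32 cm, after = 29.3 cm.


Formula: Shrinkage% = ((L_before - L_after) / L_before) * 100
Step 1: Shrinkage = 32 - 29.3 = 2.7 cm
Step 2: Shrinkage% = (2.7 / 32) * 100
Step 3: Shrinkage% = 0.084375 * 100 = 8.4375% ≈ 8.4%

8.4%


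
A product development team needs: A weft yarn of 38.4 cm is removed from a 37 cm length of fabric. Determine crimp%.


Formula: Crimp% = ((L_yarn - L_fabric) / L_fabric) * 100
Step 1: Extension = 38.4 - 37 = 1.4 cm
Step 2: Crimp% = (1.4 / 37) * 100
Step 3: Crimp% = 0.037838 * 100 = 3.7838% ≈ 3.8%

3.8%


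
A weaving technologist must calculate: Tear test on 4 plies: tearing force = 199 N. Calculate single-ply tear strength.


Formula: Per-ply strength = Total force / Number of plies
Per-ply = 199 N / 4
Per-ply = 49.75 N

49.75 N


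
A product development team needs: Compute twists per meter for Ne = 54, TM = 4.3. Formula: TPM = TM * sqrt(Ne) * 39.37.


Formula: TPM = TM * sqrt(Ne) * 39.37
Step 1: sqrt(Ne) = sqrt(54) = 7.3485
Step 2: TM * sqrt(Ne) = 4.3 * 7.3485 = 31.5986
Step 3: TPM = 31.5986 * 39.37 = 1244 twists/m

1244 twists/m


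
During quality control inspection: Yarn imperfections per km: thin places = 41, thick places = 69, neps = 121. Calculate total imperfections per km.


Formula: Total = thin places + thick places + neps
Total = 41 + 69 + 121
Total = 231 imperfections/km

231 imperfections/km


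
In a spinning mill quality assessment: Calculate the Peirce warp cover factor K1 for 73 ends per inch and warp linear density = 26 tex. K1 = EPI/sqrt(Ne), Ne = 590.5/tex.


Formula: K1 = EPI / sqrt(Ne), with Ne = 590.5 / tex_warp
Step 1: Ne = 590.5 / 26 = 22.712
Step 2: sqrt(Ne) = sqrt(22.712) = 4.7657
Step 3: K1 = 73 / 4.7657 = 15.3

15.3


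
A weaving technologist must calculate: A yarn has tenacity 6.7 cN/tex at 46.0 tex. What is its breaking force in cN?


Formula: Breaking force = Tenacity * Linear density
F = 6.7 cN/tex * 46.0 tex
F = 308.20 cN

308.20 cN


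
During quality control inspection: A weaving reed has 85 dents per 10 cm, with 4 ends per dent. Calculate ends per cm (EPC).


Formula: EPC = (dents per 10 cm * ends per dent) / 10
Step 1: Total ends per 10 cm = 85 * 4 = 340
Step 2: EPC = 340 / 10 = 34.0 ends/cm

34.0 ends/cm


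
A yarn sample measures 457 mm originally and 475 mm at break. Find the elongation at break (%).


Formula: Elongation (%) = ((L_break - L0) / L0) * 100
Step 1: Extension = 475 - 457 = 18 mm
Step 2: Elongation = (18 / 457) * 100
Step 3: Elongation = 0.039387 * 100 = 3.9387% ≈ 3.9%

3.9%


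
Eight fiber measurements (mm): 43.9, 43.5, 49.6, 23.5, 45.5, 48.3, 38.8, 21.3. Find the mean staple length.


Formula: Mean = sum of lengths / count
Sum = 43.9 + 43.5 + 49.6 + 23.5 + 45.5 + 48.3 + 38.8 + 21.3
Sum = 314.4 mm
Mean = 314.4 / 8 = 39.30 mm

39.30 mm


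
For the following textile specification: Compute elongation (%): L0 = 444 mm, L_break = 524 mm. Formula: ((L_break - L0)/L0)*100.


Formula: Elongation (%) = ((L_break - L0) / L0) * 100
Step 1: Extension = 524 - 444 = 80 mm
Step 2: Elongation = (80 / 444) * 100
Step 3: Elongation = 0.18018 * 100 = 18.018% ≈ 18.0%

18.0%


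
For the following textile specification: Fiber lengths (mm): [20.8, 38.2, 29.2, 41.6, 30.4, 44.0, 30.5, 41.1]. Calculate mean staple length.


Formula: Mean = sum of lengths / count
Sum = 20.8 + 38.2 + 29.2 + 41.6 + 30.4 + 44.0 + 30.5 + 41.1
Sum = 275.8 mm
Mean = 275.8 / 8 = 34.48 mm

34.48 mm


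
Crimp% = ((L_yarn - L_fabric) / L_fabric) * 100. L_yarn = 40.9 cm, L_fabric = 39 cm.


Formula: Crimp% = ((L_yarn - L_fabric) / L_fabric) * 100
Step 1: Extension = 40.9 - 39 = 1.9 cm
Step 2: Crimp% = (1.9 / 39) * 100
Step 3: Crimp% = 0.048718 * 100 = 4.8718% ≈ 4.9%

4.9%


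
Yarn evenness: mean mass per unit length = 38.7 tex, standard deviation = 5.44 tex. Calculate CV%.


Formula: CV% = (standard deviation / mean) * 100
Step 1: Ratio = 5.44 / 38.7 = 0.140568
Step 2: CV% = 0.140568 * 100 = 14.0568% ≈ 14.1%

14.1%


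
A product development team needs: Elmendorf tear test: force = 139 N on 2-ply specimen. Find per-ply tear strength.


Formula: Per-ply strength = Total force / Number of plies
Per-ply = 139 N / 2
Per-ply = 69.5 N

69.5 N


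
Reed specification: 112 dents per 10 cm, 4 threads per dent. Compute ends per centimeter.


Formula: EPC = (dents per 10 cm * ends per dent) / 10
Step 1: Total ends per 10 cm = 112 * 4 = 448
Step 2: EPC = 448 / 10 = 44.8 ends/cm

44.8 ends/cm


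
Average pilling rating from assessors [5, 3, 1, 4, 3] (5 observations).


Formula: Mean = sum / count
Sum = 5 + 3 + 1 + 4 + 3 = 16
Mean = 16 / 5 = 3.2

3.2


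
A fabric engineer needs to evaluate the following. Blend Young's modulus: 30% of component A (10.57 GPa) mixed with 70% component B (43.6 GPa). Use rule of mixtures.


Formula: Blend property = (fraction_A * property_A) + (fraction_B * property_B)
Step 1: Contribution A = 30/100 * 10.57 GPa = 3.171 GPa
Step 2: Contribution B = 70/100 * 43.6 GPa = 30.52 GPa
Step 3: Blend Young's modulus = 3.171 + 30.52 = 33.691 GPa

33.691 GPa


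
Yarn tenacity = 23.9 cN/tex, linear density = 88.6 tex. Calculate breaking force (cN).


Formula: Breaking force = Tenacity * Linear density
F = 23.9 cN/tex * 88.6 tex
F = 2117.54 cN

2117.54 cN


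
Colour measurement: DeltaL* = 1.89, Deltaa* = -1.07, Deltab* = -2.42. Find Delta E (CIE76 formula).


Formula: Delta E = sqrt(dL*^2 + da*^2 + db*^2)
Step 1: dL*^2 = 1.89^2 = 3.5721
Step 2: da*^2 = (-1.07)^2 = 1.1449
Step 3: db*^2 = (-2.42)^2 = 5.8564
Step 4: Sum = 3.5721 + 1.1449 + 5.8564 = 10.5734
Step 5: Delta E = sqrt(10.5734) = 3.25

3.25 Delta E


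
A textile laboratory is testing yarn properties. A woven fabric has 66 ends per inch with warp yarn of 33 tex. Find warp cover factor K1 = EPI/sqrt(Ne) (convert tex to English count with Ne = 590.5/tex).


Formula: K1 = EPI / sqrt(Ne), with Ne = 590.5 / tex_warp
Step 1: Ne = 590.5 / 33 = 17.894
Step 2: sqrt(Ne) = sqrt(17.894) = 4.2301
Step 3: K1 = 66 / 4.2301 = 15.6

15.6


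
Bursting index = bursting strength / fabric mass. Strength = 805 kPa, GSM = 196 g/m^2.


Formula: Bursting Index = Bursting Strength / Fabric GSM
BI = 805 kPa / 196 g/m^2
BI = 4.107 kPa/(g/m^2)

4.107 kPa/(g/m^2)


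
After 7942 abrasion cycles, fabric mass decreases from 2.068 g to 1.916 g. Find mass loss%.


Formula: Mass loss% = ((m_before - m_after) / m_before) * 100
Step 1: Mass loss = 2.068 - 1.916 = 0.152 g
Step 2: Ratio = 0.152 / 2.068 = 0.073501
Step 3: Mass loss% = 0.073501 * 100 = 7.3501% ≈ 7.35%

7.35%


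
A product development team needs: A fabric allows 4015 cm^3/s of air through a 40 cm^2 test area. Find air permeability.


Formula: Air Permeability = Airflow / Test Area
AP = 4015 cm^3/s / 40 cm^2
AP = 100.4 cm^3/s/cm^2

100.4 cm^3/s/cm^2


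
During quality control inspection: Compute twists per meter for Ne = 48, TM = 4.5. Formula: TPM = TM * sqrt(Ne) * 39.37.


Formula: TPM = TM * sqrt(Ne) * 39.37
Step 1: sqrt(Ne) = sqrt(48) = 6.9282
Step 2: TM * sqrt(Ne) = 4.5 * 6.9282 = 31.1769
Step 3: TPM = 31.1769 * 39.37 = 1227 twists/m

1227 twists/m


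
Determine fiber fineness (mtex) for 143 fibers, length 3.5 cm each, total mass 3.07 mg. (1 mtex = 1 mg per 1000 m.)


Formula: fineness (mtex) = mass (mg) / total length (km) = (mass_mg / total_length_m) * 1000
Step 1: Convert fiber length: 3.5 cm = 0.035 m
Step 2: Total fiber length = 143 * 0.035 = 5.005 m
Step 3: Linear density = 3.07 mg / 5.005 m = 0.6134 mg/m
Step 4: fineness = 0.6134 * 1000 = 613.4 mtex

613.4 mtex


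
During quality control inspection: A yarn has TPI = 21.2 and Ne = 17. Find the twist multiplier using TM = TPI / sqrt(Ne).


Formula: TM = TPI / sqrt(Ne)
Step 1: sqrt(Ne) = sqrt(17) = 4.1231
Step 2: TM = 21.2 / 4.1231 = 5.14

5.14 TM


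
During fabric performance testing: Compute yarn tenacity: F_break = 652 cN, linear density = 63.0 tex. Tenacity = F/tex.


Formula: Tenacity = Breaking force / Linear density
Tenacity = 652 cN / 63.0 tex
Tenacity = 10.35 cN/tex

10.35 cN/tex


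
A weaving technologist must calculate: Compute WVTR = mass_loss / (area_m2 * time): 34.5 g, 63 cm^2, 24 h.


Formula: WVTR = mass_loss / (area * time)
Step 1: Convert area: 63 cm^2 = 0.0063 m^2
Step 2: WVTR = 34.5 g / (0.0063 m^2 * 24 h)
Step 3: WVTR = 34.5 / 0.1512 = 228.2 g/m^2/h

228.2 g/m^2/h


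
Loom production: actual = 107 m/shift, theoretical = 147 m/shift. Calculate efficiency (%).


Formula: Efficiency% = (Actual output / Theoretical output) * 100
Efficiency% = (107 / 147) * 100
Efficiency% = 0.727891 * 100 = 72.7891% ≈ 72.8%

72.8%


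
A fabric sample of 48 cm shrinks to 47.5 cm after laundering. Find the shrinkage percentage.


Formula: Shrinkage% = ((L_before - L_after) / L_before) * 100
Step 1: Shrinkage = 48 - 47.5 = 0.5 cm
Step 2: Shrinkage% = (0.5 / 48) * 100
Step 3: Shrinkage% = 0.010417 * 100 = 1.0417% ≈ 1.0%

1.0%


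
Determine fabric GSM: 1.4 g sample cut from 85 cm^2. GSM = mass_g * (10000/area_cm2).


Formula: GSM = mass_g / area_m2
Step 1: Convert area: 85 cm^2 = 85 / 10000 = 0.0085 m^2
Step 2: GSM = 1.4 g / 0.0085 m^2 = 164.7 g/m^2

164.7 g/m^2


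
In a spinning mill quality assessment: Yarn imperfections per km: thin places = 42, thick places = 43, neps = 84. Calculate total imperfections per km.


Formula: Total = thin places + thick places + neps
Total = 42 + 43 + 84
Total = 169 imperfections/km

169 imperfections/km


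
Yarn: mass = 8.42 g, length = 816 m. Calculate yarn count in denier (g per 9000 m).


Formula: den = (mass_g / length_m) * 9000
Substituting: den = (8.42 / 816) * 9000
Intermediate: 8.42 / 816 = 0.01031863 g/m
den = 0.01031863 * 9000 = 92.9 denier

92.9 denier


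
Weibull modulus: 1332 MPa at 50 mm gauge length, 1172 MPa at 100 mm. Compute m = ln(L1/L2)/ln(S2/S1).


Formula: m = ln(L1/L2) / ln(S2/S1)
Step 1: ln(L1/L2) = ln(50/100) = -0.69315
Step 2: S2/S1 = 1172/1332 = 0.87988
Step 3: ln(S2/S1) = ln(0.87988) = -0.12797
Step 4: m = -0.69315 / -0.12797 = 5.42

5.42 (Weibull m)


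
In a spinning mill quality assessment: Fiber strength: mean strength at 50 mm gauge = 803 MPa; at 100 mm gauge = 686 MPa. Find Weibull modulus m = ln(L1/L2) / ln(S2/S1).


Formula: m = ln(L1/L2) / ln(S2/S1)
Step 1: ln(L1/L2) = ln(50/100) = -0.69315
Step 2: S2/S1 = 686/803 = 0.8543
Step 3: ln(S2/S1) = ln(0.8543) = -0.15747
Step 4: m = -0.69315 / -0.15747 = 4.40

4.40 (Weibull m)


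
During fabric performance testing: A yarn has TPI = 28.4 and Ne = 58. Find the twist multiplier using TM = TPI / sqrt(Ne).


Formula: TM = TPI / sqrt(Ne)
Step 1: sqrt(Ne) = sqrt(58) = 7.6158
Step 2: TM = 28.4 / 7.6158 = 3.73

3.73 TM


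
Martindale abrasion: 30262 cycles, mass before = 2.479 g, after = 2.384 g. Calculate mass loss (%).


Formula: Mass loss% = ((m_before - m_after) / m_before) * 100
Step 1: Mass loss = 2.479 - 2.384 = 0.095 g
Step 2: Ratio = 0.095 / 2.479 = 0.0383219
Step 3: Mass loss% = 0.0383219 * 100 = 3.83219% ≈ 3.83%

3.83%


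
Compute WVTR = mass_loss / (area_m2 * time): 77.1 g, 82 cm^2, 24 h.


Formula: WVTR = mass_loss / (area * time)
Step 1: Convert area: 82 cm^2 = 0.0082 m^2
Step 2: WVTR = 77.1 g / (0.0082 m^2 * 24 h)
Step 3: WVTR = 77.1 / 0.1968 = 391.8 g/m^2/h

391.8 g/m^2/h


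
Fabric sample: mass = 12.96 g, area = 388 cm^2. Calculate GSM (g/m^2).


Formula: GSM = mass_g / area_m2
Step 1: Convert area: 388 cm^2 = 388 / 10000 = 0.0388 m^2
Step 2: GSM = 12.96 g / 0.0388 m^2 = 334.0 g/m^2

334.0 g/m^2


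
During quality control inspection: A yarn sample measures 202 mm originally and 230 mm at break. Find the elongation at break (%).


Formula: Elongation (%) = ((L_break - L0) / L0) * 100
Step 1: Extension = 230 - 202 = 28 mm
Step 2: Elongation = (28 / 202) * 100
Step 3: Elongation = 0.138614 * 100 = 13.8614% ≈ 13.9%

13.9%


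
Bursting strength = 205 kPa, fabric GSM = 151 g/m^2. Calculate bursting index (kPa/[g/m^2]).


Formula: Bursting Index = Bursting Strength / Fabric GSM
BI = 205 kPa / 151 g/m^2
BI = 1.358 kPa/(g/m^2)

1.358 kPa/(g/m^2)


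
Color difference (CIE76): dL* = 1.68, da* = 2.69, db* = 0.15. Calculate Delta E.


Formula: Delta E = sqrt(dL*^2 + da*^2 + db*^2)
Step 1: dL*^2 = 1.68^2 = 2.8224
Step 2: da*^2 = 2.69^2 = 7.2361
Step 3: db*^2 = 0.15^2 = 0.0225
Step 4: Sum = 2.8224 + 7.2361 + 0.0225 = 10.081
Step 5: Delta E = sqrt(10.081) = 3.18

3.18 Delta E


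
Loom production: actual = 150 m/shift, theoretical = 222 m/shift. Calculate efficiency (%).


Formula: Efficiency% = (Actual output / Theoretical output) * 100
Efficiency% = (150 / 222) * 100
Efficiency% = 0.675676 * 100 = 67.5676% ≈ 67.6%

67.6%


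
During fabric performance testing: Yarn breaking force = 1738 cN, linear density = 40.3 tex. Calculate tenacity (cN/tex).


Formula: Tenacity = Breaking force / Linear density
Tenacity = 1738 cN / 40.3 tex
Tenacity = 43.13 cN/tex

43.13 cN/tex


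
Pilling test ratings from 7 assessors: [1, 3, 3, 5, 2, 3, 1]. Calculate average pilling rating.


Formula: Mean = sum / count
Sum = 1 + 3 + 3 + 5 + 2 + 3 + 1 = 18
Mean = 18 / 7 = 2.6

2.6


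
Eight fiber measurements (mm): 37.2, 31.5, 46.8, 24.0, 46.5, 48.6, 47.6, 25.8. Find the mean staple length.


Formula: Mean = sum of lengths / count
Sum = 37.2 + 31.5 + 46.8 + 24.0 + 46.5 + 48.6 + 47.6 + 25.8
Sum = 308.0 mm
Mean = 308.0 / 8 = 38.50 mm

38.50 mm


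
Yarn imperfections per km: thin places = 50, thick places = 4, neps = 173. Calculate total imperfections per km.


Formula: Total = thin places + thick places + neps
Total = 50 + 4 + 173
Total = 227 imperfections/km

227 imperfections/km


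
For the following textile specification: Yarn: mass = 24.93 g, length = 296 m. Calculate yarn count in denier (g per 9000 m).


Formula: den = (mass_g / length_m) * 9000
Substituting: den = (24.93 / 296) * 9000
Intermediate: 24.93 / 296 = 0.08422297 g/m
den = 0.08422297 * 9000 = 758.0 denier

758.0 denier


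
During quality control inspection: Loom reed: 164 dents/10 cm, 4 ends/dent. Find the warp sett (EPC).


Formula: EPC = (dents per 10 cm * ends per dent) / 10
Step 1: Total ends per 10 cm = 164 * 4 = 656
Step 2: EPC = 656 / 10 = 65.6 ends/cm

65.6 ends/cm


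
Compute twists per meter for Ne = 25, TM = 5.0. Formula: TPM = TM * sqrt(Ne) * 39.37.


Formula: TPM = TM * sqrt(Ne) * 39.37
Step 1: sqrt(Ne) = sqrt(25) = 5
Step 2: TM * sqrt(Ne) = 5.0 * 5 = 25
Step 3: TPM = 25 * 39.37 = 984 twists/m

984 twists/m


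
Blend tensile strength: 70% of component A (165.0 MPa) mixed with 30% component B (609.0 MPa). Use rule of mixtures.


Formula: Blend property = (fraction_A * property_A) + (fraction_B * property_B)
Step 1: Contribution A = 70/100 * 165.0 MPa = 115.5 MPa
Step 2: Contribution B = 30/100 * 609.0 MPa = 182.7 MPa
Step 3: Blend tensile strength = 115.5 + 182.7 = 298.2 MPa

298.2 MPa


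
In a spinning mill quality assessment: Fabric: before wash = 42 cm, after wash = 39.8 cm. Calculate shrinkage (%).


Formula: Shrinkage% = ((L_before - L_after) / L_before) * 100
Step 1: Shrinkage = 42 - 39.8 = 2.2 cm
Step 2: Shrinkage% = (2.2 / 42) * 100
Step 3: Shrinkage% = 0.052381 * 100 = 5.2381% ≈ 5.2%

5.2%


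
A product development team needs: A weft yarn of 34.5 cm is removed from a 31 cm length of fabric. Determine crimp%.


Formula: Crimp% = ((L_yarn - L_fabric) / L_fabric) * 100
Step 1: Extension = 34.5 - 31 = 3.5 cm
Step 2: Crimp% = (3.5 / 31) * 100
Step 3: Crimp% = 0.112903 * 100 = 11.2903% ≈ 11.3%

11.3%


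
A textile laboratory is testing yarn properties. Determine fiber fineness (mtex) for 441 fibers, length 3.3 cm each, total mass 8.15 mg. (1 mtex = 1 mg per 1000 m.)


Formula: fineness (mtex) = mass (mg) / total length (km) = (mass_mg / total_length_m) * 1000
Step 1: Convert fiber length: 3.3 cm = 0.033 m
Step 2: Total fiber length = 441 * 0.033 = 14.553 m
Step 3: Linear density = 8.15 mg / 14.553 m = 0.5600 mg/m
Step 4: fineness = 0.5600 * 1000 = 560.0 mtex

560.0 mtex


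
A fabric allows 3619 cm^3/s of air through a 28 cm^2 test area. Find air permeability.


Formula: Air Permeability = Airflow / Test Area
AP = 3619 cm^3/s / 28 cm^2
AP = 129.3 cm^3/s/cm^2

129.3 cm^3/s/cm^2


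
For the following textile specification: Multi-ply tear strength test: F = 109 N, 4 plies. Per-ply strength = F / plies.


Formula: Per-ply strength = Total force / Number of plies
Per-ply = 109 N / 4
Per-ply = 27.25 N

27.25 N


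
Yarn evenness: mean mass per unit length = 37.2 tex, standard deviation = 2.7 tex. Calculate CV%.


Formula: CV% = (standard deviation / mean) * 100
Step 1: Ratio = 2.7 / 37.2 = 0.072581
Step 2: CV% = 0.072581 * 100 = 7.2581% ≈ 7.3%

7.3%


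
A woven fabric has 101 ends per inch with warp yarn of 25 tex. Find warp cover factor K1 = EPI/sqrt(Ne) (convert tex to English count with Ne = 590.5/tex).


Formula: K1 = EPI / sqrt(Ne), with Ne = 590.5 / tex_warp
Step 1: Ne = 590.5 / 25 = 23.62
Step 2: sqrt(Ne) = sqrt(23.62) = 4.86
Step 3: K1 = 101 / 4.86 = 20.8

20.8


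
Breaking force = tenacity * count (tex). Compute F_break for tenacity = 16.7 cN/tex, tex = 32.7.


Formula: Breaking force = Tenacity * Linear density
F = 16.7 cN/tex * 32.7 tex
F = 546.09 cN

546.09 cN


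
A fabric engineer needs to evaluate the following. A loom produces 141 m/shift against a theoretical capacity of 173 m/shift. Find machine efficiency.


Formula: Efficiency% = (Actual output / Theoretical output) * 100
Efficiency% = (141 / 173) * 100
Efficiency% = 0.815029 * 100 = 81.5029% ≈ 81.5%

81.5%


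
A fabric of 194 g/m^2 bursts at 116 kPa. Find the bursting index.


Formula: Bursting Index = Bursting Strength / Fabric GSM
BI = 116 kPa / 194 g/m^2
BI = 0.598 kPa/(g/m^2)

0.598 kPa/(g/m^2)


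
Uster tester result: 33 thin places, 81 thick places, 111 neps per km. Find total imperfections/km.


Formula: Total = thin places + thick places + neps
Total = 33 + 81 + 111
Total = 225 imperfections/km

225 imperfections/km


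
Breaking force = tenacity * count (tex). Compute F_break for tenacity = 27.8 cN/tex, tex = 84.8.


Formula: Breaking force = Tenacity * Linear density
F = 27.8 cN/tex * 84.8 tex
F = 2357.44 cN

2357.44 cN


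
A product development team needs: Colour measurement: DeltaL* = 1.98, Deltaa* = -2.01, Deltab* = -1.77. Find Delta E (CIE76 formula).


Formula: Delta E = sqrt(dL*^2 + da*^2 + db*^2)
Step 1: dL*^2 = 1.98^2 = 3.9204
Step 2: da*^2 = (-2.01)^2 = 4.0401
Step 3: db*^2 = (-1.77)^2 = 3.1329
Step 4: Sum = 3.9204 + 4.0401 + 3.1329 = 11.0934
Step 5: Delta E = sqrt(11.0934) = 3.33

3.33 Delta E


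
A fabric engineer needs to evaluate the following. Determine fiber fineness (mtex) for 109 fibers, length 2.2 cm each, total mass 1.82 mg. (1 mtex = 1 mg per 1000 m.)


Formula: fineness (mtex) = mass (mg) / total length (km) = (mass_mg / total_length_m) * 1000
Step 1: Convert fiber length: 2.2 cm = 0.022 m
Step 2: Total fiber length = 109 * 0.022 = 2.398 m
Step 3: Linear density = 1.82 mg / 2.398 m = 0.7590 mg/m
Step 4: fineness = 0.7590 * 1000 = 759.0 mtex

759.0 mtex


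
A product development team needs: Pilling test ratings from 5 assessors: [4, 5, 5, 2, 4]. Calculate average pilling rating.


Formula: Mean = sum / count
Sum = 4 + 5 + 5 + 2 + 4 = 20
Mean = 20 / 5 = 4.0

4.0


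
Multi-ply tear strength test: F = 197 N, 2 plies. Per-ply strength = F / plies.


Formula: Per-ply strength = Total force / Number of plies
Per-ply = 197 N / 2
Per-ply = 98.5 N

98.5 N


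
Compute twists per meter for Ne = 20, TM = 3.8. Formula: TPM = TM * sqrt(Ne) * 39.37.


Formula: TPM = TM * sqrt(Ne) * 39.37
Step 1: sqrt(Ne) = sqrt(20) = 4.4721
Step 2: TM * sqrt(Ne) = 3.8 * 4.4721 = 16.994
Step 3: TPM = 16.994 * 39.37 = 669 twists/m

669 twists/m


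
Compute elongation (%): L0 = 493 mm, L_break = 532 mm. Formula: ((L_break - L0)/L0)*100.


Formula: Elongation (%) = ((L_break - L0) / L0) * 100
Step 1: Extension = 532 - 493 = 39 mm
Step 2: Elongation = (39 / 493) * 100
Step 3: Elongation = 0.079108 * 100 = 7.9108% ≈ 7.9%

7.9%


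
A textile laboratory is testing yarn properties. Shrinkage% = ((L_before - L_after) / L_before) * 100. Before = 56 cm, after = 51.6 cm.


Formula: Shrinkage% = ((L_before - L_after) / L_before) * 100
Step 1: Shrinkage = 56 - 51.6 = 4.4 cm
Step 2: Shrinkage% = (4.4 / 56) * 100
Step 3: Shrinkage% = 0.078571 * 100 = 7.8571% ≈ 7.9%

7.9%


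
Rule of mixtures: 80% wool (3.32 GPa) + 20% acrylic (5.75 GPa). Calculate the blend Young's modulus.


Formula: Blend property = (fraction_A * property_A) + (fraction_B * property_B)
Step 1: Contribution A = 80/100 * 3.32 GPa = 2.656 GPa
Step 2: Contribution B = 20/100 * 5.75 GPa = 1.15 GPa
Step 3: Blend Young's modulus = 2.656 + 1.15 = 3.806 GPa

3.806 GPa


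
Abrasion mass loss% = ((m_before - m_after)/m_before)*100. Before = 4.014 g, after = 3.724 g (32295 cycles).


Formula: Mass loss% = ((m_before - m_after) / m_before) * 100
Step 1: Mass loss = 4.014 - 3.724 = 0.29 g
Step 2: Ratio = 0.29 / 4.014 = 0.0722471
Step 3: Mass loss% = 0.0722471 * 100 = 7.22471% ≈ 7.22%

7.22%


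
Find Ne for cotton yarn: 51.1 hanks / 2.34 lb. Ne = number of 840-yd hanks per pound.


Formula: Ne = hanks / mass_lb
Substituting: Ne = 51.1 / 2.34
Ne = 21.8

21.8 Ne


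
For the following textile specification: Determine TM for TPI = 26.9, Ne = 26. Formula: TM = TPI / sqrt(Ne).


Formula: TM = TPI / sqrt(Ne)
Step 1: sqrt(Ne) = sqrt(26) = 5.099
Step 2: TM = 26.9 / 5.099 = 5.28

5.28 TM


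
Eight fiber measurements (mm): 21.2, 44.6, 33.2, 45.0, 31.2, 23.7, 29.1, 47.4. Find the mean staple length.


Formula: Mean = sum of lengths / count
Sum = 21.2 + 44.6 + 33.2 + 45.0 + 31.2 + 23.7 + 29.1 + 47.4
Sum = 275.4 mm
Mean = 275.4 / 8 = 34.43 mm

34.43 mm


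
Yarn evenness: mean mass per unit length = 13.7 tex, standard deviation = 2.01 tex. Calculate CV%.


Formula: CV% = (standard deviation / mean) * 100
Step 1: Ratio = 2.01 / 13.7 = 0.146715
Step 2: CV% = 0.146715 * 100 = 14.6715% ≈ 14.7%

14.7%


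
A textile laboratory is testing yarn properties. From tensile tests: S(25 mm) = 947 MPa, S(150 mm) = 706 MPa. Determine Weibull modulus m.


Formula: m = ln(L1/L2) / ln(S2/S1)
Step 1: ln(L1/L2) = ln(25/150) = -1.79176
Step 2: S2/S1 = 706/947 = 0.74551
Step 3: ln(S2/S1) = ln(0.74551) = -0.29369
Step 4: m = -1.79176 / -0.29369 = 6.10

6.10 (Weibull m)


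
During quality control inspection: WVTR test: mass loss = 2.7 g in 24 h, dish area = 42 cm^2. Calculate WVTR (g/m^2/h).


Formula: WVTR = mass_loss / (area * time)
Step 1: Convert area: 42 cm^2 = 0.0042 m^2
Step 2: WVTR = 2.7 g / (0.0042 m^2 * 24 h)
Step 3: WVTR = 2.7 / 0.1008 = 26.8 g/m^2/h

26.8 g/m^2/h


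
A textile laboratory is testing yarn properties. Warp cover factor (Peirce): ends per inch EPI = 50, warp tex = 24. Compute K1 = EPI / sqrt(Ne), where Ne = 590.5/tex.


Formula: K1 = EPI / sqrt(Ne), with Ne = 590.5 / tex_warp
Step 1: Ne = 590.5 / 24 = 24.604
Step 2: sqrt(Ne) = sqrt(24.604) = 4.9602
Step 3: K1 = 50 / 4.9602 = 10.1

10.1


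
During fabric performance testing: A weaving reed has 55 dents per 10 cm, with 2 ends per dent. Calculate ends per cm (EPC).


Formula: EPC = (dents per 10 cm * ends per dent) / 10
Step 1: Total ends per 10 cm = 55 * 2 = 110
Step 2: EPC = 110 / 10 = 11.0 ends/cm

11.0 ends/cm


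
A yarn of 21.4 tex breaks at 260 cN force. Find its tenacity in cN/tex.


Formula: Tenacity = Breaking force / Linear density
Tenacity = 260 cN / 21.4 tex
Tenacity = 12.15 cN/tex

12.15 cN/tex


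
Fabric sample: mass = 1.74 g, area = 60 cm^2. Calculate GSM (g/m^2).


Formula: GSM = mass_g / area_m2
Step 1: Convert area: 60 cm^2 = 60 / 10000 = 0.006 m^2
Step 2: GSM = 1.74 g / 0.006 m^2 = 290.0 g/m^2

290.0 g/m^2


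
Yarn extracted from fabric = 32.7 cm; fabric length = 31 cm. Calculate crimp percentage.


Formula: Crimp% = ((L_yarn - L_fabric) / L_fabric) * 100
Step 1: Extension = 32.7 - 31 = 1.7 cm
Step 2: Crimp% = (1.7 / 31) * 100
Step 3: Crimp% = 0.054839 * 100 = 5.4839% ≈ 5.5%

5.5%


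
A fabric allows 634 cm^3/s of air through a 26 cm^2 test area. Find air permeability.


Formula: Air Permeability = Airflow / Test Area
AP = 634 cm^3/s / 26 cm^2
AP = 24.4 cm^3/s/cm^2

24.4 cm^3/s/cm^2


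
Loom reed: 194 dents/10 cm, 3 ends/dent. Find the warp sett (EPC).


Formula: EPC = (dents per 10 cm * ends per dent) / 10
Step 1: Total ends per 10 cm = 194 * 3 = 582
Step 2: EPC = 582 / 10 = 58.2 ends/cm

58.2 ends/cm


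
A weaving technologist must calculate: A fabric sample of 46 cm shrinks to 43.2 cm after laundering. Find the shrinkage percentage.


Formula: Shrinkage% = ((L_before - L_after) / L_before) * 100
Step 1: Shrinkage = 46 - 43.2 = 2.8 cm
Step 2: Shrinkage% = (2.8 / 46) * 100
Step 3: Shrinkage% = 0.06087 * 100 = 6.087% ≈ 6.1%

6.1%


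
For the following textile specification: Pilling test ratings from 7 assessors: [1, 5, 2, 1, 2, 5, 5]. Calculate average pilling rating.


Formula: Mean = sum / count
Sum = 1 + 5 + 2 + 1 + 2 + 5 + 5 = 21
Mean = 21 / 7 = 3.0

3.0


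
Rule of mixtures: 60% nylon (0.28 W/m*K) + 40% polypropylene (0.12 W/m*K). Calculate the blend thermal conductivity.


Formula: Blend property = (fraction_A * property_A) + (fraction_B * property_B)
Step 1: Contribution A = 60/100 * 0.28 W/m*K = 0.168 W/m*K
Step 2: Contribution B = 40/100 * 0.12 W/m*K = 0.048 W/m*K
Step 3: Blend thermal conductivity = 0.168 + 0.048 = 0.216 W/m*K

0.216 W/m*K


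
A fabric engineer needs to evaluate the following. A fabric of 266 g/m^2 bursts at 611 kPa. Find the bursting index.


Formula: Bursting Index = Bursting Strength / Fabric GSM
BI = 611 kPa / 266 g/m^2
BI = 2.297 kPa/(g/m^2)

2.297 kPa/(g/m^2)


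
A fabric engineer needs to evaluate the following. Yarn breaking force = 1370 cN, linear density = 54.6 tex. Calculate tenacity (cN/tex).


Formula: Tenacity = Breaking force / Linear density
Tenacity = 1370 cN / 54.6 tex
Tenacity = 25.09 cN/tex

25.09 cN/tex


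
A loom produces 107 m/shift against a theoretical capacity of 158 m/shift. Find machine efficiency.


Formula: Efficiency% = (Actual output / Theoretical output) * 100
Efficiency% = (107 / 158) * 100
Efficiency% = 0.677215 * 100 = 67.7215% ≈ 67.7%

67.7%


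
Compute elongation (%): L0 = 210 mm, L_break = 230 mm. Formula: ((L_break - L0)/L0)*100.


Formula: Elongation (%) = ((L_break - L0) / L0) * 100
Step 1: Extension = 230 - 210 = 20 mm
Step 2: Elongation = (20 / 210) * 100
Step 3: Elongation = 0.095238 * 100 = 9.5238% ≈ 9.5%

9.5%


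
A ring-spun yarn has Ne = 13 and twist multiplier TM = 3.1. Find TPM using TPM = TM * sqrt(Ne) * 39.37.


Formula: TPM = TM * sqrt(Ne) * 39.37
Step 1: sqrt(Ne) = sqrt(13) = 3.6056
Step 2: TM * sqrt(Ne) = 3.1 * 3.6056 = 11.1774
Step 3: TPM = 11.1774 * 39.37 = 440 twists/m

440 twists/m


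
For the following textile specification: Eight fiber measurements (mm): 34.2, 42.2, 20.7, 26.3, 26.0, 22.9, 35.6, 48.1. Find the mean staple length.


Formula: Mean = sum of lengths / count
Sum = 34.2 + 42.2 + 20.7 + 26.3 + 26.0 + 22.9 + 35.6 + 48.1
Sum = 256.0 mm
Mean = 256.0 / 8 = 32.00 mm

32.00 mm


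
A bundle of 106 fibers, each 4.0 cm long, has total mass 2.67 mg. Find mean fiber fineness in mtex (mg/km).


Formula: fineness (mtex) = mass (mg) / total length (km) = (mass_mg / total_length_m) * 1000
Step 1: Convert fiber length: 4.0 cm = 0.04 m
Step 2: Total fiber length = 106 * 0.04 = 4.24 m
Step 3: Linear density = 2.67 mg / 4.24 m = 0.6297 mg/m
Step 4: fineness = 0.6297 * 1000 = 629.7 mtex

629.7 mtex


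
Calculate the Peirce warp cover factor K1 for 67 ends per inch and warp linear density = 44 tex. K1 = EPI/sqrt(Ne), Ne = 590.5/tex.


Formula: K1 = EPI / sqrt(Ne), with Ne = 590.5 / tex_warp
Step 1: Ne = 590.5 / 44 = 13.42
Step 2: sqrt(Ne) = sqrt(13.42) = 3.6633
Step 3: K1 = 67 / 3.6633 = 18.3

18.3


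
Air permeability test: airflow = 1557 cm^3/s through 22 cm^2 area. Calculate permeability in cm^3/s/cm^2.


Formula: Air Permeability = Airflow / Test Area
AP = 1557 cm^3/s / 22 cm^2
AP = 70.8 cm^3/s/cm^2

70.8 cm^3/s/cm^2


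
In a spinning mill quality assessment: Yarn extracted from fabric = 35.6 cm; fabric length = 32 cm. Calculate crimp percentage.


Formula: Crimp% = ((L_yarn - L_fabric) / L_fabric) * 100
Step 1: Extension = 35.6 - 32 = 3.6 cm
Step 2: Crimp% = (3.6 / 32) * 100
Step 3: Crimp% = 0.1125 * 100 = 11.25% ≈ 11.3%

11.3%


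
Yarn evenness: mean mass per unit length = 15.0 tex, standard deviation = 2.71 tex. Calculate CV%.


Formula: CV% = (standard deviation / mean) * 100
Step 1: Ratio = 2.71 / 15.0 = 0.180667
Step 2: CV% = 0.180667 * 100 = 18.0667% ≈ 18.1%

18.1%


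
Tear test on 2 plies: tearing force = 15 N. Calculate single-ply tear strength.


Formula: Per-ply strength = Total force / Number of plies
Per-ply = 15 N / 2
Per-ply = 7.5 N

7.5 N


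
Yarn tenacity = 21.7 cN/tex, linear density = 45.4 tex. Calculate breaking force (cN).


Formula: Breaking force = Tenacity * Linear density
F = 21.7 cN/tex * 45.4 tex
F = 985.18 cN

985.18 cN


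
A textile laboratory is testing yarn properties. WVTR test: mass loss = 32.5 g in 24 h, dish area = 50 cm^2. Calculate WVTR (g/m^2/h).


Formula: WVTR = mass_loss / (area * time)
Step 1: Convert area: 50 cm^2 = 0.005 m^2
Step 2: WVTR = 32.5 g / (0.005 m^2 * 24 h)
Step 3: WVTR = 32.5 / 0.12 = 270.8 g/m^2/h

270.8 g/m^2/h


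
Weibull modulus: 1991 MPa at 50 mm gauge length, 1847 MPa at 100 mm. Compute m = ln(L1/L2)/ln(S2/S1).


Formula: m = ln(L1/L2) / ln(S2/S1)
Step 1: ln(L1/L2) = ln(50/100) = -0.69315
Step 2: S2/S1 = 1847/1991 = 0.92767
Step 3: ln(S2/S1) = ln(0.92767) = -0.07508
Step 4: m = -0.69315 / -0.07508 = 9.23

9.23 (Weibull m)
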